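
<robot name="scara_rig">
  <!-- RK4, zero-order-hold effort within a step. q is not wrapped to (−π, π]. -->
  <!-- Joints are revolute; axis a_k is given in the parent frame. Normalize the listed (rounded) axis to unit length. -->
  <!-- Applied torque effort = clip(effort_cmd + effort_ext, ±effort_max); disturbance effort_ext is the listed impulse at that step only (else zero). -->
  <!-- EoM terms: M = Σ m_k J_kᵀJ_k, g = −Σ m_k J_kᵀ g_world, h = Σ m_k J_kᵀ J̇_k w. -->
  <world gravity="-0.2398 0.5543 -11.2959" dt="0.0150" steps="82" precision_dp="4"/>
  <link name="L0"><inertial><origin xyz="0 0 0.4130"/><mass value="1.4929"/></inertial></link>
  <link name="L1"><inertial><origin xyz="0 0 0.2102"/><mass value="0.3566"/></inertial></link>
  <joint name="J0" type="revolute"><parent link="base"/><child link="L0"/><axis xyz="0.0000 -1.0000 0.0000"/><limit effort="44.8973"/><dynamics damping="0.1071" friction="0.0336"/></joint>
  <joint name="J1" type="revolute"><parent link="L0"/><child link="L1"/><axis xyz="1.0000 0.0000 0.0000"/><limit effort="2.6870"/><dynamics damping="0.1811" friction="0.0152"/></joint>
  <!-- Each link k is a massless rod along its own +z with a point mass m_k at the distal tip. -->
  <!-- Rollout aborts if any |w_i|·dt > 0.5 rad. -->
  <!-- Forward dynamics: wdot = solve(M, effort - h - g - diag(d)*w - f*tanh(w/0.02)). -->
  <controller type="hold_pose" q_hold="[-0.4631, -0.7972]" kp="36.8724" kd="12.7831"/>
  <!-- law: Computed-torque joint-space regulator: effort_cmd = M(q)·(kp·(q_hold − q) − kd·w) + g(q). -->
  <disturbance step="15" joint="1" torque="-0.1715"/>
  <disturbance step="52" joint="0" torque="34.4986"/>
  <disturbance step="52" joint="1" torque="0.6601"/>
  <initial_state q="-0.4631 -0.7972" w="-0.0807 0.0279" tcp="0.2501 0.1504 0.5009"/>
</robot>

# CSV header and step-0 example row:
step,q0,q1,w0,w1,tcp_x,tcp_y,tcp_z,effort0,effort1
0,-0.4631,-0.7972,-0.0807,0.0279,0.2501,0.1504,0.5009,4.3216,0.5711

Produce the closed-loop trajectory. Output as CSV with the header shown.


step,q0,q1,w0,w1,tcp_x,tcp_y,tcp_z,effort0,effort1
1,-0.4642,-0.7969,-0.0637,0.0098,0.2507,0.1503,0.5007,4.2659,0.5742
2,-0.4650,-0.7968,-0.0494,0.0030,0.2511,0.1503,0.5005,4.2175,0.5752
3,-0.4657,-0.7968,-0.0375,0.0008,0.2514,0.1503,0.5003,4.1757,0.5755
4,-0.4662,-0.7968,-0.0275,0.0002,0.2517,0.1503,0.5002,4.1398,0.5755
5,-0.4665,-0.7968,-0.0194,-0.0000,0.2518,0.1503,0.5001,4.1093,0.5754
6,-0.4668,-0.7968,-0.0128,-0.0001,0.2520,0.1503,0.5000,4.0839,0.5754
7,-0.4669,-0.7968,-0.0077,-0.0002,0.2520,0.1503,0.5000,4.0631,0.5753
8,-0.4670,-0.7968,-0.0037,-0.0002,0.2521,0.1503,0.5000,4.0464,0.5753
9,-0.4670,-0.7968,-0.0007,-0.0002,0.2521,0.1503,0.5000,4.0329,0.5753
10,-0.4670,-0.7968,0.0016,-0.0002,0.2521,0.1503,0.5000,4.0221,0.5753
11,-0.4670,-0.7968,0.0033,-0.0002,0.2521,0.1503,0.5000,4.0134,0.5753
12,-0.4669,-0.7968,0.0045,-0.0002,0.2521,0.1503,0.5000,4.0062,0.5754
13,-0.4669,-0.7968,0.0054,-0.0002,0.2520,0.1503,0.5000,4.0003,0.5754
14,-0.4668,-0.7968,0.0061,-0.0002,0.2520,0.1503,0.5000,3.9955,0.5754
15,-0.4667,-0.7968,0.0065,-0.0002,0.2519,0.1503,0.5001,3.9914,0.4039
16,-0.4666,-0.7979,0.0068,-0.1392,0.2518,0.1505,0.4999,3.9876,0.6046
17,-0.4665,-0.7996,0.0070,-0.0794,0.2516,0.1507,0.4997,3.9841,0.5944
18,-0.4664,-0.8004,0.0070,-0.0387,0.2515,0.1509,0.4996,3.9813,0.5872
19,-0.4663,-0.8008,0.0070,-0.0135,0.2514,0.1509,0.4996,3.9790,0.5825
20,-0.4662,-0.8009,0.0069,-0.0027,0.2514,0.1509,0.4996,3.9770,0.5805
21,-0.4661,-0.8009,0.0068,0.0005,0.2513,0.1509,0.4997,3.9752,0.5799
22,-0.4660,-0.8009,0.0067,0.0015,0.2513,0.1509,0.4997,3.9736,0.5797
23,-0.4659,-0.8009,0.0065,0.0018,0.2512,0.1509,0.4997,3.9722,0.5796
24,-0.4658,-0.8009,0.0064,0.0018,0.2512,0.1509,0.4997,3.9709,0.5796
25,-0.4657,-0.8008,0.0062,0.0019,0.2511,0.1509,0.4998,3.9697,0.5796
26,-0.4656,-0.8008,0.0060,0.0018,0.2511,0.1509,0.4998,3.9686,0.5796
27,-0.4655,-0.8008,0.0058,0.0018,0.2511,0.1509,0.4998,3.9676,0.5796
28,-0.4654,-0.8008,0.0056,0.0018,0.2510,0.1509,0.4998,3.9666,0.5796
29,-0.4653,-0.8007,0.0054,0.0018,0.2510,0.1509,0.4999,3.9657,0.5796
30,-0.4652,-0.8007,0.0053,0.0018,0.2509,0.1509,0.4999,3.9648,0.5796
31,-0.4652,-0.8007,0.0051,0.0018,0.2509,0.1509,0.4999,3.9640,0.5796
32,-0.4651,-0.8006,0.0049,0.0018,0.2509,0.1509,0.4999,3.9632,0.5796
33,-0.4650,-0.8006,0.0047,0.0018,0.2508,0.1509,0.5000,3.9624,0.5796
34,-0.4649,-0.8006,0.0045,0.0017,0.2508,0.1509,0.5000,3.9617,0.5796
35,-0.4649,-0.8006,0.0044,0.0017,0.2508,0.1509,0.5000,3.9610,0.5796
36,-0.4648,-0.8005,0.0042,0.0017,0.2507,0.1509,0.5000,3.9603,0.5795
37,-0.4647,-0.8005,0.0041,0.0017,0.2507,0.1509,0.5000,3.9597,0.5795
38,-0.4647,-0.8005,0.0039,0.0017,0.2507,0.1509,0.5001,3.9591,0.5795
39,-0.4646,-0.8005,0.0038,0.0017,0.2507,0.1509,0.5001,3.9585,0.5795
40,-0.4646,-0.8004,0.0036,0.0017,0.2506,0.1509,0.5001,3.9580,0.5795
41,-0.4645,-0.8004,0.0035,0.0017,0.2506,0.1508,0.5001,3.9574,0.5795
42,-0.4645,-0.8004,0.0034,0.0016,0.2506,0.1508,0.5001,3.9569,0.5795
43,-0.4644,-0.8004,0.0033,0.0016,0.2506,0.1508,0.5001,3.9564,0.5795
44,-0.4644,-0.8003,0.0031,0.0016,0.2505,0.1508,0.5002,3.9559,0.5795
45,-0.4643,-0.8003,0.0030,0.0016,0.2505,0.1508,0.5002,3.9554,0.5795
46,-0.4643,-0.8003,0.0029,0.0016,0.2505,0.1508,0.5002,3.9550,0.5794
47,-0.4642,-0.8003,0.0028,0.0016,0.2505,0.1508,0.5002,3.9546,0.5794
48,-0.4642,-0.8002,0.0027,0.0016,0.2505,0.1508,0.5002,3.9541,0.5794
49,-0.4642,-0.8002,0.0026,0.0016,0.2504,0.1508,0.5002,3.9537,0.5794
50,-0.4641,-0.8002,0.0025,0.0015,0.2504,0.1508,0.5002,3.9533,0.5794
51,-0.4641,-0.8002,0.0024,0.0015,0.2504,0.1508,0.5003,3.9530,0.5794
52,-0.4640,-0.8002,0.0023,0.0015,0.2504,0.1508,0.5003,38.4512,1.2395
53,-0.4534,-0.7957,1.4112,0.5864,0.2454,0.1502,0.5035,-2.8792,0.4594
54,-0.4344,-0.7881,1.1303,0.4179,0.2362,0.1490,0.5091,-1.9859,0.4898
55,-0.4192,-0.7829,0.8938,0.2864,0.2288,0.1483,0.5133,-1.2134,0.5141
56,-0.4073,-0.7793,0.6951,0.1860,0.2228,0.1477,0.5165,-0.5446,0.5331
57,-0.3981,-0.7771,0.5284,0.1107,0.2182,0.1474,0.5188,0.0350,0.5479
58,-0.3913,-0.7759,0.3889,0.0553,0.2147,0.1472,0.5205,0.5376,0.5591
59,-0.3863,-0.7754,0.2727,0.0165,0.2122,0.1471,0.5216,0.9739,0.5674
60,-0.3829,-0.7753,0.1762,-0.0024,0.2104,0.1471,0.5223,1.3527,0.5718
61,-0.3809,-0.7754,0.0965,-0.0086,0.2093,0.1471,0.5228,1.6820,0.5736
62,-0.3799,-0.7755,0.0311,-0.0108,0.2088,0.1472,0.5229,1.9682,0.5744
63,-0.3799,-0.7757,-0.0211,-0.0115,0.2088,0.1472,0.5229,2.2119,0.5747
64,-0.3805,-0.7758,-0.0617,-0.0116,0.2091,0.1472,0.5228,2.4166,0.5748
65,-0.3816,-0.7760,-0.0940,-0.0114,0.2097,0.1472,0.5225,2.5946,0.5747
66,-0.3833,-0.7762,-0.1195,-0.0112,0.2105,0.1473,0.5222,2.7497,0.5745
67,-0.3852,-0.7764,-0.1391,-0.0109,0.2115,0.1473,0.5217,2.8851,0.5743
68,-0.3874,-0.7765,-0.1539,-0.0106,0.2127,0.1473,0.5212,3.0033,0.5739
69,-0.3898,-0.7767,-0.1646,-0.0103,0.2139,0.1473,0.5207,3.1065,0.5735
70,-0.3923,-0.7768,-0.1720,-0.0101,0.2152,0.1474,0.5201,3.1969,0.5731
71,-0.3949,-0.7770,-0.1765,-0.0099,0.2166,0.1474,0.5196,3.2759,0.5727
72,-0.3976,-0.7771,-0.1787,-0.0098,0.2179,0.1474,0.5190,3.3452,0.5722
73,-0.4003,-0.7773,-0.1790,-0.0096,0.2193,0.1474,0.5184,3.4059,0.5718
74,-0.4029,-0.7774,-0.1777,-0.0095,0.2207,0.1474,0.5177,3.4593,0.5713
75,-0.4056,-0.7776,-0.1753,-0.0095,0.2220,0.1475,0.5171,3.5061,0.5709
76,-0.4082,-0.7777,-0.1718,-0.0094,0.2234,0.1475,0.5165,3.5474,0.5705
77,-0.4107,-0.7778,-0.1676,-0.0094,0.2247,0.1475,0.5160,3.5837,0.5700
78,-0.4132,-0.7780,-0.1628,-0.0093,0.2260,0.1475,0.5154,3.6157,0.5696
79,-0.4156,-0.7781,-0.1575,-0.0093,0.2272,0.1475,0.5148,3.6440,0.5692
80,-0.4179,-0.7783,-0.1519,-0.0093,0.2284,0.1476,0.5143,3.6690,0.5688
81,-0.4202,-0.7784,-0.1462,-0.0092,0.2295,0.1476,0.5137,3.6912,0.5685
82,-0.4223,-0.7785,-0.1403,-0.0092,0.2306,0.1476,0.5132,,


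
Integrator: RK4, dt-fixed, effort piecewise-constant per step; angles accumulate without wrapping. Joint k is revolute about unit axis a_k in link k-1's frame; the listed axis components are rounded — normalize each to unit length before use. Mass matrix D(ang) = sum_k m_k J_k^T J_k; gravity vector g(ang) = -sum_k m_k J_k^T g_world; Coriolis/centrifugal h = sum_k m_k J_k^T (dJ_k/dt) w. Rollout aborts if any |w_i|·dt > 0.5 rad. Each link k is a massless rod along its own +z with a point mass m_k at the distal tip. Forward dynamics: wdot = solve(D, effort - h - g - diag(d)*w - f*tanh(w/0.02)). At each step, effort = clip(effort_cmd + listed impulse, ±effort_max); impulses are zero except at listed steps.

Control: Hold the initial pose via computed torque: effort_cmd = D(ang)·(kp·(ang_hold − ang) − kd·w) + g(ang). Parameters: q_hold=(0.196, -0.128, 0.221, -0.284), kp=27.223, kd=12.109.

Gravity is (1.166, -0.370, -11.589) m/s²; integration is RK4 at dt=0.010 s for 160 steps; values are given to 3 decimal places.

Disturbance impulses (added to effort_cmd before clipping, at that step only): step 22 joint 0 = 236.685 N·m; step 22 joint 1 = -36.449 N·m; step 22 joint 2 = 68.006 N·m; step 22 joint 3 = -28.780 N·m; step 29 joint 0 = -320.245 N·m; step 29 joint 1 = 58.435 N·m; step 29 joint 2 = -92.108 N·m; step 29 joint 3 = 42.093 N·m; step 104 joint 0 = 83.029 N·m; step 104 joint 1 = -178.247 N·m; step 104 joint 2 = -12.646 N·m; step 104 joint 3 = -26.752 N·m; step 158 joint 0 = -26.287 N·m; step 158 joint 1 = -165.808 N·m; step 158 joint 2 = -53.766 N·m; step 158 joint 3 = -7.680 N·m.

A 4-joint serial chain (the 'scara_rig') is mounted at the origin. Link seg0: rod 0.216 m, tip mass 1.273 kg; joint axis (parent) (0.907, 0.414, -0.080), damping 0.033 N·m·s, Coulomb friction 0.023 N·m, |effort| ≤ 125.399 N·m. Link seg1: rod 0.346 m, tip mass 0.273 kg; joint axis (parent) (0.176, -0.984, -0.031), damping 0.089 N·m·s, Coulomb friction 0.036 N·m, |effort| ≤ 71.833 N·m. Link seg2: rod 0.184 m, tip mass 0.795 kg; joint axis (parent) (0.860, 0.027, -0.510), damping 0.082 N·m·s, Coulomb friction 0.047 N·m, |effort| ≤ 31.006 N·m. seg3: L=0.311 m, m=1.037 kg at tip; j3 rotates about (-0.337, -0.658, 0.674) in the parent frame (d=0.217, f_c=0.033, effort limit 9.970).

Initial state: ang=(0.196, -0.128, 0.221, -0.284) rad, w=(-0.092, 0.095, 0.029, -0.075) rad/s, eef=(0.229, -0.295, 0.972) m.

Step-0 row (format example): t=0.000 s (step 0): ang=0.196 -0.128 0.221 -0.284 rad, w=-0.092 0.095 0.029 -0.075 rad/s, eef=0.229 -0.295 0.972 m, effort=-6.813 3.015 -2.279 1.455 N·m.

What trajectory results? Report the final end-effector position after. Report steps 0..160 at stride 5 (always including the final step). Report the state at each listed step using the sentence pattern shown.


t=0.050 s (step 5): ang=0.193 -0.125 0.222 -0.285 rad, w=-0.038 0.046 0.004 -0.000 rad/s, eef=0.225 -0.293 0.974 m, effort=-7.526 3.546 -2.369 1.565 N·m.
t=0.100 s (step 10): ang=0.192 -0.123 0.222 -0.285 rad, w=-0.016 0.019 0.000 0.002 rad/s, eef=0.223 -0.292 0.974 m, effort=-7.967 3.872 -2.437 1.643 N·m.
t=0.150 s (step 15): ang=0.191 -0.123 0.222 -0.285 rad, w=-0.003 0.004 -0.000 0.001 rad/s, eef=0.223 -0.292 0.975 m, effort=-8.236 4.068 -2.480 1.691 N·m.
t=0.200 s (step 20): ang=0.191 -0.123 0.222 -0.285 rad, w=0.003 -0.004 -0.001 -0.000 rad/s, eef=0.223 -0.292 0.975 m, effort=-8.399 4.181 -2.507 1.720 N·m.
t=0.250 s (step 25): ang=0.209 -0.142 0.254 -0.188 rad, w=0.685 -0.437 0.505 2.305 rad/s, eef=0.228 -0.305 0.972 m, effort=-22.196 7.968 -5.785 3.053 N·m.
t=0.300 s (step 30): ang=0.238 -0.135 0.221 -0.194 rad, w=0.738 2.850 -6.586 -10.296 rad/s, eef=0.238 -0.319 0.967 m, effort=-4.027 -0.557 -1.286 1.557 N·m.
t=0.350 s (step 35): ang=0.255 -0.067 0.060 -0.422 rad, w=0.064 0.519 -1.125 -1.287 rad/s, eef=0.233 -0.308 0.969 m, effort=-5.848 1.186 -1.670 1.235 N·m.
t=0.400 s (step 40): ang=0.253 -0.055 0.039 -0.441 rad, w=-0.093 0.073 -0.025 0.042 rad/s, eef=0.226 -0.302 0.973 m, effort=-7.014 2.329 -1.948 1.403 N·m.
t=0.450 s (step 45): ang=0.249 -0.053 0.040 -0.440 rad, w=-0.081 0.001 0.043 0.009 rad/s, eef=0.223 -0.299 0.974 m, effort=-7.740 3.056 -2.089 1.571 N·m.
t=0.500 s (step 50): ang=0.245 -0.054 0.042 -0.440 rad, w=-0.061 -0.031 0.056 0.004 rad/s, eef=0.222 -0.296 0.975 m, effort=-8.184 3.486 -2.171 1.666 N·m.
t=0.550 s (step 55): ang=0.242 -0.056 0.045 -0.439 rad, w=-0.046 -0.046 0.057 0.003 rad/s, eef=0.222 -0.295 0.975 m, effort=-8.455 3.752 -2.223 1.723 N·m.
t=0.600 s (step 60): ang=0.240 -0.059 0.048 -0.439 rad, w=-0.036 -0.051 0.055 0.003 rad/s, eef=0.223 -0.294 0.975 m, effort=-8.621 3.921 -2.256 1.760 N·m.
t=0.650 s (step 65): ang=0.239 -0.061 0.051 -0.439 rad, w=-0.029 -0.052 0.052 0.003 rad/s, eef=0.225 -0.293 0.975 m, effort=-8.721 4.030 -2.277 1.783 N·m.
t=0.700 s (step 70): ang=0.237 -0.064 0.053 -0.439 rad, w=-0.024 -0.049 0.049 0.003 rad/s, eef=0.226 -0.293 0.975 m, effort=-8.780 4.102 -2.291 1.798 N·m.
t=0.750 s (step 75): ang=0.236 -0.066 0.056 -0.439 rad, w=-0.021 -0.046 0.046 0.004 rad/s, eef=0.227 -0.292 0.975 m, effort=-8.815 4.150 -2.301 1.808 N·m.
t=0.800 s (step 80): ang=0.235 -0.068 0.058 -0.439 rad, w=-0.018 -0.042 0.043 0.004 rad/s, eef=0.229 -0.292 0.974 m, effort=-8.834 4.183 -2.309 1.814 N·m.
t=0.850 s (step 85): ang=0.234 -0.070 0.060 -0.438 rad, w=-0.017 -0.038 0.041 0.004 rad/s, eef=0.230 -0.292 0.974 m, effort=-8.844 4.206 -2.314 1.819 N·m.
t=0.900 s (step 90): ang=0.234 -0.072 0.062 -0.438 rad, w=-0.015 -0.034 0.039 0.004 rad/s, eef=0.231 -0.291 0.974 m, effort=-8.849 4.224 -2.319 1.823 N·m.
t=0.950 s (step 95): ang=0.233 -0.074 0.064 -0.438 rad, w=-0.014 -0.030 0.037 0.004 rad/s, eef=0.232 -0.291 0.973 m, effort=-8.850 4.237 -2.323 1.826 N·m.
t=1.000 s (step 100): ang=0.232 -0.075 0.065 -0.438 rad, w=-0.013 -0.027 0.035 0.005 rad/s, eef=0.232 -0.291 0.973 m, effort=-8.849 4.248 -2.326 1.828 N·m.
t=1.050 s (step 105): ang=0.248 -0.064 0.010 -0.481 rad, w=3.258 2.253 -11.280 -8.358 rad/s, eef=0.238 -0.289 0.972 m, effort=-19.076 13.585 -0.822 3.135 N·m.
t=1.100 s (step 110): ang=0.350 -0.025 -0.292 -0.620 rad, w=1.178 0.084 -2.856 -0.128 rad/s, eef=0.268 -0.274 0.964 m, effort=-15.315 9.659 -1.320 2.179 N·m.
t=1.150 s (step 115): ang=0.386 -0.028 -0.372 -0.608 rad, w=0.361 -0.124 -0.682 0.341 rad/s, eef=0.279 -0.269 0.960 m, effort=-13.079 7.491 -1.420 1.994 N·m.
t=1.200 s (step 120): ang=0.393 -0.035 -0.381 -0.594 rad, w=-0.016 -0.126 0.169 0.206 rad/s, eef=0.285 -0.268 0.958 m, effort=-11.732 6.318 -1.482 1.910 N·m.
t=1.250 s (step 125): ang=0.388 -0.040 -0.363 -0.587 rad, w=-0.173 -0.100 0.487 0.089 rad/s, eef=0.287 -0.269 0.958 m, effort=-10.922 5.668 -1.524 1.863 N·m.
t=1.300 s (step 130): ang=0.378 -0.045 -0.335 -0.584 rad, w=-0.242 -0.082 0.623 0.048 rad/s, eef=0.287 -0.271 0.959 m, effort=-10.409 5.292 -1.581 1.842 N·m.
t=1.350 s (step 135): ang=0.365 -0.049 -0.303 -0.582 rad, w=-0.262 -0.069 0.655 0.033 rad/s, eef=0.286 -0.273 0.960 m, effort=-10.070 5.062 -1.643 1.835 N·m.
t=1.400 s (step 140): ang=0.352 -0.052 -0.271 -0.580 rad, w=-0.257 -0.057 0.633 0.028 rad/s, eef=0.284 -0.275 0.960 m, effort=-9.837 4.909 -1.706 1.836 N·m.
t=1.450 s (step 145): ang=0.339 -0.054 -0.240 -0.579 rad, w=-0.240 -0.046 0.586 0.025 rad/s, eef=0.282 -0.277 0.961 m, effort=-9.668 4.800 -1.766 1.841 N·m.
t=1.500 s (step 150): ang=0.328 -0.056 -0.212 -0.578 rad, w=-0.218 -0.036 0.529 0.025 rad/s, eef=0.279 -0.278 0.962 m, effort=-9.541 4.717 -1.821 1.848 N·m.
t=1.550 s (step 155): ang=0.318 -0.058 -0.187 -0.576 rad, w=-0.195 -0.029 0.472 0.024 rad/s, eef=0.276 -0.280 0.962 m, effort=-9.441 4.652 -1.872 1.855 N·m.
t=1.600 s (step 160): ang=0.318 -0.053 -0.239 -0.673 rad, w=0.303 0.133 -3.402 -4.746 rad/s, eef=0.284 -0.272 0.956 m.
final eef position (m): 0.284 -0.272 0.956


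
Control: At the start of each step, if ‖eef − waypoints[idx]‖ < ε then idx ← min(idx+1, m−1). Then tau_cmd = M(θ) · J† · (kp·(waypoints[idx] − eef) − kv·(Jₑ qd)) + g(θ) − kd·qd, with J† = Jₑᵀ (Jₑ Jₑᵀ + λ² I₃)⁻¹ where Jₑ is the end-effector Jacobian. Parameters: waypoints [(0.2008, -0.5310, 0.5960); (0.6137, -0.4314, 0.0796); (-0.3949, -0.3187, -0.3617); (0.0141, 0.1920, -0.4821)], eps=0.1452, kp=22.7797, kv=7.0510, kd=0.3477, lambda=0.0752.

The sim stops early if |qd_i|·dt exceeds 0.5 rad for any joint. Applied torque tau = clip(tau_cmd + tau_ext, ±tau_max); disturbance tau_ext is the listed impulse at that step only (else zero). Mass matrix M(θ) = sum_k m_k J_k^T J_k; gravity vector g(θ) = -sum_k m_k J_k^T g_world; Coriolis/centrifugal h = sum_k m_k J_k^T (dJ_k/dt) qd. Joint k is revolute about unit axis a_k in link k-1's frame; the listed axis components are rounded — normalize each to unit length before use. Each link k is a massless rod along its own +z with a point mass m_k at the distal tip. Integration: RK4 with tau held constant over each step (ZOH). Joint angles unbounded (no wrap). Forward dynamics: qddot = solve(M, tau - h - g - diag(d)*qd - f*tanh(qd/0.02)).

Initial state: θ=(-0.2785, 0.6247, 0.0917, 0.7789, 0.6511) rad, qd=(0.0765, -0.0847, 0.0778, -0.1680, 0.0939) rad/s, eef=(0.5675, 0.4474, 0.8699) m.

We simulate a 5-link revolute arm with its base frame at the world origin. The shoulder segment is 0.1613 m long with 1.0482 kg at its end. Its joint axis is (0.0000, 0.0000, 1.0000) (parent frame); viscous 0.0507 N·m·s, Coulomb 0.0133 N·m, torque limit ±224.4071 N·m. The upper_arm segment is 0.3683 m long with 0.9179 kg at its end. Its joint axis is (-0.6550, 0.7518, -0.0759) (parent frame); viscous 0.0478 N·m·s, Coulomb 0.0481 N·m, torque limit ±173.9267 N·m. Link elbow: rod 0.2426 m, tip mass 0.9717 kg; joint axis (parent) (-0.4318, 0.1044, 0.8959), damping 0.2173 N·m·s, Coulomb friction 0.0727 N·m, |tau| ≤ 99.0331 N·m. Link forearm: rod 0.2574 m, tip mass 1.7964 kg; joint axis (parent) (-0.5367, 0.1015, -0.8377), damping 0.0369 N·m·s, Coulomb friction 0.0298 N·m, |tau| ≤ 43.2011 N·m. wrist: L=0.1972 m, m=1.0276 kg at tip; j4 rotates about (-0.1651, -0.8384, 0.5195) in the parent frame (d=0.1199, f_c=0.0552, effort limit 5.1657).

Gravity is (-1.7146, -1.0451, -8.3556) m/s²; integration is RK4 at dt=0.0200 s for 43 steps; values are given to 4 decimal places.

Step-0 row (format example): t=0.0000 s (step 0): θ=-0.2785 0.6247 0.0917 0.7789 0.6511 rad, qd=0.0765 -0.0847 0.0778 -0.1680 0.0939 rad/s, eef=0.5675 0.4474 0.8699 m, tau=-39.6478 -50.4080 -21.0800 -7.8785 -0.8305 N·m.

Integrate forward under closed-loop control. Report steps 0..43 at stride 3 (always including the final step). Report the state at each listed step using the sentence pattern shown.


t=0.0600 s (step 3): θ=-0.3564 0.5687 0.1375 0.8784 0.7428 rad, qd=-2.5680 -1.6203 1.4729 2.7807 2.1601 rad/s, eef=0.5570 0.4156 0.8746 m, tau=-21.5770 -36.7651 -14.5131 -6.5138 -0.9806 N·m.
t=0.1200 s (step 6): θ=-0.5604 0.4538 0.2228 1.0600 0.8832 rad, qd=-4.2002 -2.1003 1.3419 2.9937 2.3459 rad/s, eef=0.5473 0.3262 0.8841 m, tau=-6.3188 -24.9021 -7.8990 -4.5952 -0.6185 N·m.
t=0.1800 s (step 9): θ=-0.8402 0.3314 0.2729 1.2245 1.0185 rad, qd=-5.0320 -1.9063 0.3173 2.4715 2.0497 rad/s, eef=0.5353 0.1987 0.8967 m, tau=3.1671 -17.6261 -2.1857 -3.7924 -0.2171 N·m.
t=0.2400 s (step 12): θ=-1.1431 0.2328 0.2596 1.3642 1.1165 rad, qd=-4.8161 -1.3354 -0.8016 2.3266 1.1667 rad/s, eef=0.5143 0.0504 0.9060 m, tau=8.0056 -14.7069 2.1441 -4.3526 0.3853 N·m.
t=0.3000 s (step 15): θ=-1.4034 0.1719 0.1962 1.5103 1.1494 rad, qd=-3.6683 -0.6958 -1.2936 2.6272 0.0042 rad/s, eef=0.4752 -0.1017 0.9062 m, tau=9.7463 -12.9448 4.8107 -5.5591 1.0201 N·m.
t=0.3600 s (step 18): θ=-1.5954 0.1457 0.1300 1.6670 1.1334 rad, qd=-2.6171 -0.1865 -0.9997 2.6040 -0.4109 rad/s, eef=0.4155 -0.2358 0.8950 m, tau=9.7605 -11.1110 5.6224 -6.3547 1.1758 N·m.
t=0.4200 s (step 21): θ=-1.7332 0.1453 0.0873 1.8100 1.1086 rad, qd=-1.9507 0.1518 -0.4911 2.1694 -0.3448 rad/s, eef=0.3484 -0.3380 0.8742 m, tau=9.1198 -11.0211 5.0090 -6.5111 1.0099 N·m.
t=0.4800 s (step 24): θ=-1.8302 0.1613 0.0654 1.9270 1.0956 rad, qd=-1.3253 0.3604 -0.2449 1.7268 -0.0827 rad/s, eef=0.2887 -0.4103 0.8478 m, tau=8.1744 -12.2138 3.7851 -6.2434 0.7132 N·m.
t=0.5400 s (step 27): θ=-1.8971 0.1857 0.0581 2.0181 1.0948 rad, qd=-0.9056 0.4388 -0.0263 1.3330 0.0297 rad/s, eef=0.2432 -0.4607 0.8193 m, tau=7.2487 -13.8536 2.4329 -5.7626 0.4873 N·m.
t=0.6000 s (step 30): θ=-1.9398 0.2127 0.0594 2.0894 1.0978 rad, qd=-0.5756 0.4458 0.0960 1.0380 0.0694 rad/s, eef=0.2116 -0.4967 0.7917 m, tau=6.3993 -15.2878 1.2512 -5.2242 0.3198 N·m.
t=0.6600 s (step 33): θ=-1.9638 0.2393 0.0635 2.1456 1.1049 rad, qd=-0.3003 0.4251 0.1056 0.8185 0.1421 rad/s, eef=0.1916 -0.5228 0.7661 m, tau=5.6408 -16.2914 0.3183 -4.7039 0.1723 N·m.
t=0.7200 s (step 36): θ=-1.9766 0.2633 0.0710 2.1897 1.1146 rad, qd=-0.1504 0.3725 0.1538 0.6520 0.1738 rad/s, eef=0.1805 -0.5416 0.7432 m, tau=5.0244 -16.9768 -0.4258 -4.2489 0.0691 N·m.
t=0.7800 s (step 39): θ=-1.9772 0.2870 0.0968 2.2411 1.1417 rad, qd=0.1838 0.4720 0.9311 1.2320 0.8764 rad/s, eef=0.1829 -0.5541 0.7150 m, tau=12.8960 -2.3386 8.3401 -5.6935 1.1736 N·m.
t=0.8400 s (step 42): θ=-1.9548 0.3234 0.1675 2.3188 1.2016 rad, qd=0.5108 0.7559 1.3519 1.2094 1.0131 rad/s, eef=0.2138 -0.5606 0.6659 m, tau=9.6724 -7.4719 4.4928 -4.6615 0.6106 N·m.
t=0.8600 s (step 43): θ=-1.9437 0.3397 0.1946 2.3416 1.2214 rad, qd=0.5800 0.8637 1.3715 1.0524 0.9535 rad/s, eef=0.2285 -0.5620 0.6472 m.


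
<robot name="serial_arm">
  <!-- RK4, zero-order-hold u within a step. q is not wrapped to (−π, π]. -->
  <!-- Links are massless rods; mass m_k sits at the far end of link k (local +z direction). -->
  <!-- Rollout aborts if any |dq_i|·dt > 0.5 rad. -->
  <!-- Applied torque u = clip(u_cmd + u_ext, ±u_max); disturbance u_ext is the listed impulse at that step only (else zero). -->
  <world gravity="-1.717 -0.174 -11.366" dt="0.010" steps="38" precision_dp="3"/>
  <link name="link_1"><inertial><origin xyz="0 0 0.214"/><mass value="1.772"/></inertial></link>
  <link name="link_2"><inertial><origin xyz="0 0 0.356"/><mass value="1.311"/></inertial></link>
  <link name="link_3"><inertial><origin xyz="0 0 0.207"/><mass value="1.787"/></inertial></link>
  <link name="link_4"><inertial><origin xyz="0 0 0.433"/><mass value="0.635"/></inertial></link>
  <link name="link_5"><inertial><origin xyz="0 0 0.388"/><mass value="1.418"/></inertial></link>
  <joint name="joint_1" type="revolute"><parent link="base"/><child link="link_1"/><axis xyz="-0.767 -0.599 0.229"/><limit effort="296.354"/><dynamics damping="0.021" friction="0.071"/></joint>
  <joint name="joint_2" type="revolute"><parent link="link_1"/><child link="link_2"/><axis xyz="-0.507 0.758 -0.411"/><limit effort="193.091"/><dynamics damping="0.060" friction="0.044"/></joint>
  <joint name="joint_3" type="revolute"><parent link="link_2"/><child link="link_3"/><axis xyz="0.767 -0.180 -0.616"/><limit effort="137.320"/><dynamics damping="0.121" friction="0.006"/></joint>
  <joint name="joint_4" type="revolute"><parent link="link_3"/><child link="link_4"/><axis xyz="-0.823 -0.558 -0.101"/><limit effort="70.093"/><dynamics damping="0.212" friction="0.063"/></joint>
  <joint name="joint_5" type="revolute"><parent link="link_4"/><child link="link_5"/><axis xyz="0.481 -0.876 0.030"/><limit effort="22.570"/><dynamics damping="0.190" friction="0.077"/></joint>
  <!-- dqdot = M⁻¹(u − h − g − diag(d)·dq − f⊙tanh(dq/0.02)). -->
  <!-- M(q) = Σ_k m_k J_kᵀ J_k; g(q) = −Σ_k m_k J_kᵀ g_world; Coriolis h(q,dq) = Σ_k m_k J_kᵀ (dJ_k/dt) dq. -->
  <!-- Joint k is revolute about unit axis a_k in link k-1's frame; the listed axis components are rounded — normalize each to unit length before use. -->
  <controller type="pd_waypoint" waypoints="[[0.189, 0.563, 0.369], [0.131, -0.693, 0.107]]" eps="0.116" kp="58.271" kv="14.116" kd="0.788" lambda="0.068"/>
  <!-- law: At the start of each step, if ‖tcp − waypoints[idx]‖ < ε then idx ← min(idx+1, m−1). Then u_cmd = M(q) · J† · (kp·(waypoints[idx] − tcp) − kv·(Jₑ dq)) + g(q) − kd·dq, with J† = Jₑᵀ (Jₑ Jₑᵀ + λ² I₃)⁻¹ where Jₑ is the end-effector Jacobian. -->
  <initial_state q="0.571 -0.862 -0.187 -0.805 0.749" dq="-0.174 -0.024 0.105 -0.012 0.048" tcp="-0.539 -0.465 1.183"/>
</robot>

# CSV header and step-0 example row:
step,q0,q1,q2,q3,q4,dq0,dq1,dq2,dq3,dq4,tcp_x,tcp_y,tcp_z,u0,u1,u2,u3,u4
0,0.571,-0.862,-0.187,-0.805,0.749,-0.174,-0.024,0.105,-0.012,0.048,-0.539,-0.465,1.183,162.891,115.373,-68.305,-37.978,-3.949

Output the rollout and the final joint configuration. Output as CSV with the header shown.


step,q0,q1,q2,q3,q4,dq0,dq1,dq2,dq3,dq4,tcp_x,tcp_y,tcp_z,u0,u1,u2,u3,u4
1,0.577,-0.862,-0.184,-0.813,0.757,1.290,0.122,0.558,-1.484,1.524,-0.536,-0.464,1.181,136.206,100.515,-58.891,-32.426,-4.991
2,0.596,-0.859,-0.175,-0.833,0.777,2.539,0.314,1.134,-2.622,2.473,-0.529,-0.458,1.174,110.614,85.916,-49.459,-28.462,-5.340
3,0.626,-0.855,-0.161,-0.864,0.805,3.561,0.566,1.787,-3.472,2.976,-0.519,-0.447,1.164,86.792,71.888,-40.477,-25.442,-5.311
4,0.666,-0.848,-0.140,-0.902,0.835,4.351,0.874,2.444,-4.101,3.124,-0.507,-0.431,1.152,65.161,58.685,-32.262,-22.895,-5.126
5,0.712,-0.838,-0.113,-0.945,0.866,4.917,1.223,3.032,-4.576,3.000,-0.493,-0.411,1.138,45.907,46.484,-24.992,-20.510,-4.914
6,0.763,-0.824,-0.080,-0.993,0.895,5.274,1.593,3.489,-4.958,2.677,-0.478,-0.389,1.122,29.035,35.401,-18.727,-18.097,-4.739
7,0.817,-0.806,-0.044,-1.044,0.919,5.446,1.963,3.771,-5.292,2.218,-0.462,-0.363,1.104,14.422,25.511,-13.441,-15.561,-4.616
8,0.871,-0.785,-0.005,-1.098,0.939,5.462,2.310,3.860,-5.601,1.676,-0.445,-0.336,1.085,1.861,16.867,-9.054,-12.876,-4.533
9,0.926,-0.760,0.033,-1.156,0.953,5.356,2.616,3.759,-5.893,1.097,-0.428,-0.307,1.065,-8.902,9.502,-5.455,-10.063,-4.463
10,0.978,-0.733,0.069,-1.216,0.961,5.162,2.868,3.492,-6.161,0.516,-0.410,-0.276,1.043,-18.139,3.413,-2.528,-7.177,-4.377
11,1.028,-0.703,0.102,-1.279,0.963,4.908,3.059,3.090,-6.392,-0.035,-0.392,-0.245,1.021,-26.116,-1.445,-0.158,-4.285,-4.252
12,1.076,-0.672,0.130,-1.344,0.960,4.618,3.185,2.583,-6.578,-0.525,-0.374,-0.213,0.999,-33.102,-5.173,1.765,-1.452,-4.090
13,1.121,-0.639,0.153,-1.410,0.953,4.314,3.256,2.020,-6.704,-0.968,-0.356,-0.181,0.976,-39.159,-7.867,3.304,1.256,-3.839
14,1.162,-0.607,0.171,-1.477,0.941,4.008,3.278,1.429,-6.767,-1.360,-0.338,-0.149,0.952,-44.404,-9.665,4.531,3.789,-3.496
15,1.201,-0.574,0.182,-1.545,0.926,3.708,3.260,0.833,-6.769,-1.704,-0.320,-0.117,0.929,-48.910,-10.707,5.503,6.106,-3.064
16,1.236,-0.542,0.187,-1.613,0.907,3.420,3.212,0.245,-6.716,-2.004,-0.302,-0.086,0.906,-52.727,-11.125,6.264,8.179,-2.552
17,1.269,-0.510,0.187,-1.679,0.886,3.144,3.142,-0.323,-6.613,-2.268,-0.285,-0.055,0.882,-55.878,-11.038,6.848,9.991,-1.971
18,1.299,-0.479,0.181,-1.745,0.862,2.884,3.057,-0.865,-6.468,-2.505,-0.268,-0.025,0.859,-58.391,-10.557,7.284,11.532,-1.336
19,1.327,-0.449,0.170,-1.808,0.836,2.640,2.965,-1.377,-6.286,-2.721,-0.251,0.004,0.837,-60.284,-9.776,7.593,12.803,-0.662
20,1.352,-0.420,0.154,-1.870,0.808,2.413,2.871,-1.853,-6.072,-2.924,-0.235,0.032,0.814,-61.577,-8.780,7.791,13.808,0.037
21,1.375,-0.391,0.133,-1.930,0.777,2.203,2.780,-2.289,-5.830,-3.122,-0.219,0.059,0.793,-62.291,-7.645,7.888,14.562,0.747
22,1.396,-0.364,0.108,-1.987,0.745,2.013,2.697,-2.678,-5.562,-3.319,-0.204,0.085,0.772,-62.457,-6.438,7.894,15.080,1.454
23,1.416,-0.337,0.079,-2.041,0.711,1.843,2.625,-3.011,-5.267,-3.520,-0.189,0.109,0.752,-62.118,-5.222,7.814,15.386,2.148
24,1.433,-0.311,0.048,-2.092,0.675,1.694,2.567,-3.280,-4.946,-3.726,-0.174,0.133,0.733,-61.335,-4.052,7.655,15.505,2.816
25,1.450,-0.286,0.014,-2.140,0.637,1.569,2.524,-3.476,-4.600,-3.934,-0.160,0.155,0.714,-60.188,-2.973,7.425,15.466,3.448
26,1.465,-0.261,-0.021,-2.184,0.596,1.466,2.498,-3.592,-4.231,-4.142,-0.146,0.176,0.696,-58.783,-2.021,7.135,15.301,4.033
27,1.479,-0.236,-0.058,-2.224,0.554,1.386,2.487,-3.623,-3.843,-4.339,-0.132,0.196,0.680,-57.246,-1.217,6.802,15.038,4.559
28,1.492,-0.211,-0.094,-2.261,0.510,1.325,2.489,-3.576,-3.443,-4.517,-0.119,0.214,0.664,-55.706,-0.566,6.448,14.705,5.017
29,1.505,-0.186,-0.129,-2.293,0.464,1.281,2.500,-3.460,-3.041,-4.663,-0.106,0.231,0.648,-54.281,-0.057,6.095,14.326,5.399
30,1.518,-0.161,-0.163,-2.322,0.417,1.249,2.514,-3.295,-2.649,-4.769,-0.094,0.248,0.634,-53.057,0.332,5.769,13.915,5.702
31,1.530,-0.136,-0.195,-2.346,0.369,1.225,2.529,-3.102,-2.276,-4.829,-0.082,0.263,0.620,-52.075,0.633,5.488,13.485,5.927
32,1.543,-0.111,-0.225,-2.368,0.320,1.203,2.539,-2.901,-1.931,-4.842,-0.071,0.277,0.607,-51.328,0.873,5.262,13.041,6.079
33,1.555,-0.085,-0.253,-2.385,0.272,1.182,2.543,-2.706,-1.617,-4.811,-0.060,0.290,0.594,-50.778,1.080,5.093,12.586,6.168
34,1.566,-0.060,-0.280,-2.400,0.224,1.160,2.539,-2.528,-1.335,-4.743,-0.050,0.303,0.582,-50.371,1.271,4.977,12.123,6.206
35,1.578,-0.034,-0.304,-2.412,0.177,1.135,2.528,-2.369,-1.083,-4.644,-0.041,0.315,0.571,-50.049,1.459,4.904,11.652,6.203
36,1.589,-0.009,-0.327,-2.422,0.132,1.107,2.509,-2.230,-0.859,-4.522,-0.032,0.326,0.560,-49.763,1.652,4.865,11.176,6.170
37,1.600,0.016,-0.349,-2.429,0.087,1.078,2.484,-2.110,-0.660,-4.383,-0.024,0.336,0.550,-49.477,1.853,4.848,10.696,6.115
38,1.610,0.040,-0.370,-2.435,0.044,1.047,2.454,-2.007,-0.482,-4.232,-0.016,0.346,0.541,,,,,
# final q (rad): 1.610 0.040 -0.370 -2.435 0.044


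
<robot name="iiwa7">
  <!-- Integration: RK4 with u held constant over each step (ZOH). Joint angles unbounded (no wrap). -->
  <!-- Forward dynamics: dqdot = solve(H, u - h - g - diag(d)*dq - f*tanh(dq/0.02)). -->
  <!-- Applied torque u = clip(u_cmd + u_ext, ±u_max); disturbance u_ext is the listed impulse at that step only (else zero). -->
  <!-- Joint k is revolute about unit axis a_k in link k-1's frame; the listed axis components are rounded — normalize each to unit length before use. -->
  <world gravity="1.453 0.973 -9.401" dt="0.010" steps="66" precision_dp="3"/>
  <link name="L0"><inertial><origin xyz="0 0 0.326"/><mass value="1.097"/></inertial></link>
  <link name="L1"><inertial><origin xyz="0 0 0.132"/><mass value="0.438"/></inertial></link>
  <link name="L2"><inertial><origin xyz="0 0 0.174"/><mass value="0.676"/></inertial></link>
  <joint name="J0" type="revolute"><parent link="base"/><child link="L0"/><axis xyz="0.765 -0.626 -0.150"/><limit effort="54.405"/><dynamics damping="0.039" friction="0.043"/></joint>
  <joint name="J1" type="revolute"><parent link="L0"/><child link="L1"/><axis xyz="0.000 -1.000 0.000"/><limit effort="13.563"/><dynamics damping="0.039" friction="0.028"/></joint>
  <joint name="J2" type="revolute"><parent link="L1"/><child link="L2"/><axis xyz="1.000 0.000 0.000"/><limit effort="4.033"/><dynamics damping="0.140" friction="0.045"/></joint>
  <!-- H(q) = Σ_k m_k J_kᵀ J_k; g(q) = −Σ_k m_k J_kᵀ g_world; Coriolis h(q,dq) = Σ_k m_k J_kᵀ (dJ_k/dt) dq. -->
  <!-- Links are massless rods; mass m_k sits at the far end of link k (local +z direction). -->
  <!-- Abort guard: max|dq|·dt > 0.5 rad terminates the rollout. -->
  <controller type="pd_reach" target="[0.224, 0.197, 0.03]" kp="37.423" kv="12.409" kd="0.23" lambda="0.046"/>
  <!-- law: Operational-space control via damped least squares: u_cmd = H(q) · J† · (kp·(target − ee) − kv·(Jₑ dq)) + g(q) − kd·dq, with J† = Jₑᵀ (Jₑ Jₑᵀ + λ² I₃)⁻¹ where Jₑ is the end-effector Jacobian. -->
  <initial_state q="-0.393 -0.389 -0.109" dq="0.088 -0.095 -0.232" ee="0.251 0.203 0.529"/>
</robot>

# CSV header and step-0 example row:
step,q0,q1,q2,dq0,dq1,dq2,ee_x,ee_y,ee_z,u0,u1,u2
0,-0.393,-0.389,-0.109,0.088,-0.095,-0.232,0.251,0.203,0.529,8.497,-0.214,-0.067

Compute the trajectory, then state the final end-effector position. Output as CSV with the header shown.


step,q0,q1,q2,dq0,dq1,dq2,ee_x,ee_y,ee_z,u0,u1,u2
1,-0.390,-0.394,-0.117,0.445,-0.844,-1.393,0.251,0.203,0.528,8.675,0.205,0.237
2,-0.384,-0.405,-0.135,0.714,-1.414,-2.095,0.251,0.203,0.527,8.594,0.519,0.381
3,-0.376,-0.421,-0.158,0.921,-1.858,-2.514,0.252,0.202,0.525,8.293,0.757,0.429
4,-0.366,-0.442,-0.184,1.080,-2.207,-2.749,0.253,0.202,0.522,7.828,0.936,0.422
5,-0.355,-0.465,-0.212,1.199,-2.481,-2.861,0.254,0.200,0.520,7.260,1.073,0.384
6,-0.342,-0.491,-0.241,1.285,-2.696,-2.887,0.256,0.198,0.517,6.647,1.178,0.330
7,-0.329,-0.519,-0.270,1.342,-2.862,-2.855,0.257,0.196,0.513,6.035,1.260,0.269
8,-0.316,-0.548,-0.298,1.374,-2.989,-2.784,0.258,0.194,0.510,5.456,1.326,0.208
9,-0.302,-0.578,-0.325,1.386,-3.083,-2.688,0.260,0.191,0.506,4.931,1.381,0.151
10,-0.288,-0.610,-0.352,1.381,-3.152,-2.578,0.261,0.188,0.502,4.469,1.429,0.101
11,-0.274,-0.641,-0.377,1.363,-3.201,-2.461,0.262,0.185,0.497,4.072,1.472,0.058
12,-0.261,-0.674,-0.401,1.334,-3.234,-2.342,0.263,0.182,0.493,3.738,1.512,0.022
13,-0.248,-0.706,-0.424,1.296,-3.254,-2.225,0.265,0.179,0.488,3.461,1.550,-0.007
14,-0.235,-0.739,-0.445,1.252,-3.264,-2.111,0.266,0.176,0.483,3.237,1.588,-0.029
15,-0.223,-0.771,-0.466,1.203,-3.266,-2.001,0.267,0.172,0.478,3.057,1.625,-0.047
16,-0.211,-0.804,-0.485,1.150,-3.262,-1.895,0.268,0.170,0.473,2.917,1.662,-0.060
17,-0.200,-0.836,-0.504,1.094,-3.252,-1.795,0.269,0.167,0.467,2.811,1.699,-0.069
18,-0.189,-0.869,-0.521,1.036,-3.237,-1.699,0.270,0.164,0.462,2.733,1.736,-0.075
19,-0.179,-0.901,-0.538,0.977,-3.219,-1.607,0.271,0.161,0.456,2.679,1.772,-0.080
20,-0.170,-0.933,-0.553,0.917,-3.198,-1.519,0.272,0.159,0.450,2.645,1.808,-0.083
21,-0.161,-0.965,-0.568,0.856,-3.174,-1.434,0.273,0.157,0.444,2.628,1.843,-0.084
22,-0.153,-0.997,-0.582,0.795,-3.146,-1.354,0.274,0.155,0.438,2.624,1.878,-0.086
23,-0.145,-1.028,-0.595,0.735,-3.117,-1.276,0.275,0.153,0.431,2.632,1.912,-0.086
24,-0.138,-1.059,-0.608,0.675,-3.085,-1.202,0.275,0.151,0.425,2.650,1.944,-0.087
25,-0.131,-1.090,-0.619,0.616,-3.050,-1.131,0.276,0.150,0.419,2.674,1.975,-0.088
26,-0.126,-1.120,-0.630,0.557,-3.014,-1.062,0.277,0.149,0.412,2.705,2.004,-0.089
27,-0.120,-1.150,-0.640,0.499,-2.975,-0.996,0.277,0.148,0.406,2.741,2.032,-0.091
28,-0.116,-1.179,-0.650,0.442,-2.934,-0.933,0.278,0.147,0.399,2.780,2.058,-0.093
29,-0.111,-1.209,-0.659,0.387,-2.892,-0.873,0.278,0.146,0.392,2.823,2.082,-0.096
30,-0.108,-1.237,-0.668,0.332,-2.847,-0.815,0.279,0.145,0.386,2.867,2.104,-0.099
31,-0.105,-1.265,-0.675,0.279,-2.801,-0.760,0.279,0.145,0.379,2.913,2.124,-0.103
32,-0.102,-1.293,-0.683,0.226,-2.753,-0.707,0.280,0.144,0.372,2.961,2.142,-0.107
33,-0.100,-1.321,-0.690,0.176,-2.703,-0.657,0.280,0.144,0.365,3.008,2.157,-0.112
34,-0.099,-1.347,-0.696,0.126,-2.652,-0.609,0.280,0.144,0.359,3.057,2.171,-0.117
35,-0.098,-1.374,-0.702,0.078,-2.599,-0.564,0.280,0.144,0.352,3.105,2.182,-0.122
36,-0.097,-1.399,-0.707,0.032,-2.545,-0.522,0.280,0.144,0.345,3.153,2.191,-0.128
37,-0.097,-1.424,-0.712,-0.013,-2.491,-0.483,0.280,0.144,0.338,3.197,2.198,-0.134
38,-0.097,-1.449,-0.717,-0.053,-2.439,-0.447,0.280,0.144,0.332,3.235,2.204,-0.140
39,-0.098,-1.473,-0.721,-0.093,-2.385,-0.412,0.280,0.144,0.325,3.272,2.207,-0.147
40,-0.099,-1.497,-0.725,-0.131,-2.329,-0.380,0.280,0.145,0.319,3.309,2.208,-0.154
41,-0.101,-1.520,-0.729,-0.168,-2.273,-0.349,0.280,0.145,0.312,3.347,2.207,-0.161
42,-0.103,-1.542,-0.732,-0.204,-2.217,-0.320,0.280,0.146,0.306,3.385,2.205,-0.168
43,-0.105,-1.564,-0.735,-0.238,-2.159,-0.293,0.280,0.146,0.299,3.423,2.200,-0.176
44,-0.107,-1.585,-0.738,-0.272,-2.102,-0.267,0.279,0.147,0.293,3.461,2.193,-0.183
45,-0.110,-1.606,-0.741,-0.304,-2.044,-0.244,0.279,0.147,0.287,3.499,2.185,-0.191
46,-0.113,-1.626,-0.743,-0.334,-1.986,-0.222,0.279,0.148,0.281,3.537,2.175,-0.198
47,-0.117,-1.646,-0.745,-0.363,-1.928,-0.202,0.278,0.149,0.275,3.575,2.164,-0.205
48,-0.121,-1.665,-0.747,-0.391,-1.871,-0.184,0.278,0.149,0.269,3.613,2.152,-0.212
49,-0.125,-1.683,-0.749,-0.417,-1.814,-0.167,0.277,0.150,0.263,3.651,2.138,-0.219
50,-0.129,-1.701,-0.750,-0.442,-1.758,-0.151,0.277,0.151,0.257,3.688,2.123,-0.226
51,-0.134,-1.718,-0.752,-0.466,-1.702,-0.137,0.276,0.152,0.252,3.725,2.107,-0.233
52,-0.138,-1.735,-0.753,-0.488,-1.647,-0.125,0.276,0.153,0.246,3.762,2.090,-0.239
53,-0.143,-1.751,-0.754,-0.508,-1.593,-0.113,0.275,0.153,0.241,3.799,2.072,-0.245
54,-0.148,-1.767,-0.755,-0.527,-1.540,-0.102,0.274,0.154,0.235,3.835,2.053,-0.251
55,-0.154,-1.782,-0.756,-0.545,-1.487,-0.093,0.274,0.155,0.230,3.871,2.033,-0.257
56,-0.159,-1.797,-0.757,-0.562,-1.436,-0.084,0.273,0.156,0.225,3.907,2.013,-0.263
57,-0.165,-1.811,-0.758,-0.577,-1.386,-0.076,0.273,0.157,0.220,3.943,1.992,-0.268
58,-0.171,-1.825,-0.759,-0.591,-1.337,-0.069,0.272,0.158,0.215,3.978,1.971,-0.273
59,-0.177,-1.838,-0.759,-0.603,-1.289,-0.063,0.271,0.158,0.210,4.013,1.949,-0.278
60,-0.183,-1.850,-0.760,-0.614,-1.242,-0.058,0.271,0.159,0.205,4.047,1.927,-0.283
61,-0.189,-1.863,-0.761,-0.624,-1.197,-0.053,0.270,0.160,0.201,4.081,1.905,-0.287
62,-0.195,-1.874,-0.761,-0.633,-1.153,-0.049,0.269,0.161,0.196,4.115,1.882,-0.292
63,-0.202,-1.886,-0.762,-0.640,-1.110,-0.045,0.269,0.162,0.192,4.148,1.859,-0.295
64,-0.208,-1.897,-0.762,-0.647,-1.068,-0.042,0.268,0.163,0.187,4.180,1.836,-0.299
65,-0.215,-1.907,-0.762,-0.652,-1.028,-0.039,0.267,0.163,0.183,4.212,1.813,-0.303
66,-0.221,-1.917,-0.763,-0.656,-0.988,-0.037,0.267,0.164,0.179,,,
# final ee position (m): 0.267 0.164 0.179


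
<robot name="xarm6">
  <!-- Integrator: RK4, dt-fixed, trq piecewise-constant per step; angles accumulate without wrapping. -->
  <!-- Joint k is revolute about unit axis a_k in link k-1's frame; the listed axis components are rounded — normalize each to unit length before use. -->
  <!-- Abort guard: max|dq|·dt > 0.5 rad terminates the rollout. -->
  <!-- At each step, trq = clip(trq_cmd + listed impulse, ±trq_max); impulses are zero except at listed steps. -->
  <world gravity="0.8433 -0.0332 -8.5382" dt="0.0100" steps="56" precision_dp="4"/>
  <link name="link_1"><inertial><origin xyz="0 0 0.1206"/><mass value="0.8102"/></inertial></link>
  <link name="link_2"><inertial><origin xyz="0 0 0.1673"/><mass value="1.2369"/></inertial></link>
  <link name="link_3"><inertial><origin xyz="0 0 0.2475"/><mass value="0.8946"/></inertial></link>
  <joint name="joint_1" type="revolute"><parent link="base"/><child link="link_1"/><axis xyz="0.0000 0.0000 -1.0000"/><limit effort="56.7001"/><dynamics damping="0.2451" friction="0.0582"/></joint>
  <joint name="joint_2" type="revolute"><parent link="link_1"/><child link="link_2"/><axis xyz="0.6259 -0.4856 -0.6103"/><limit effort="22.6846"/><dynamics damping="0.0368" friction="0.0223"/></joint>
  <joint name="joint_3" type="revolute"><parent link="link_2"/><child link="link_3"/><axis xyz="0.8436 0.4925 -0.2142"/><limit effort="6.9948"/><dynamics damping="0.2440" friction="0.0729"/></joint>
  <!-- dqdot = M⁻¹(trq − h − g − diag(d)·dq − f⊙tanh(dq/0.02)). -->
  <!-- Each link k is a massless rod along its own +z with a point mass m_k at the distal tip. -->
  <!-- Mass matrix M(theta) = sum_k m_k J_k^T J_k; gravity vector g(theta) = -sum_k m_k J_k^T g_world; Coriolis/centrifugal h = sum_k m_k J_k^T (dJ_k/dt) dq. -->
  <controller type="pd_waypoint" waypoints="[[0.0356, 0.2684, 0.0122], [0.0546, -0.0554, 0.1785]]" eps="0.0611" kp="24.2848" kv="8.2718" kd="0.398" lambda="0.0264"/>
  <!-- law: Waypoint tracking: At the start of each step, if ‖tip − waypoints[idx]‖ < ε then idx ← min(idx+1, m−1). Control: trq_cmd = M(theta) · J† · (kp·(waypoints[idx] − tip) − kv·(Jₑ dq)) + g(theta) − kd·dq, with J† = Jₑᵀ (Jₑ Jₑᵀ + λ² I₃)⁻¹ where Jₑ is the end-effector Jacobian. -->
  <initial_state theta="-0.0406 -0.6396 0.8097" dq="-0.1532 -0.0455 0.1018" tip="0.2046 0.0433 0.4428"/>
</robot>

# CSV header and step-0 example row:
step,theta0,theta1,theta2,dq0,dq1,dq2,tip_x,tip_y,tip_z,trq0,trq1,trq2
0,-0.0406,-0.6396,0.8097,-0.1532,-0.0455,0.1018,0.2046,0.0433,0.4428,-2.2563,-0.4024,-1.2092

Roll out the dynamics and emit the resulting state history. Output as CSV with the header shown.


step,theta0,theta1,theta2,dq0,dq1,dq2,tip_x,tip_y,tip_z,trq0,trq1,trq2
1,-0.0480,-0.6392,0.8141,-1.2619,0.1010,0.7425,0.2047,0.0439,0.4423,-1.6789,-0.2786,-1.4245
2,-0.0618,-0.6385,0.8220,-1.4907,0.0406,0.8175,0.2046,0.0450,0.4414,-1.4858,-0.0955,-1.3909
3,-0.0771,-0.6386,0.8301,-1.5598,-0.0478,0.8030,0.2047,0.0466,0.4405,-1.3723,0.0775,-1.3247
4,-0.0928,-0.6395,0.8380,-1.5915,-0.1355,0.7786,0.2047,0.0486,0.4394,-1.2850,0.2324,-1.2612
5,-0.1088,-0.6412,0.8456,-1.6066,-0.2199,0.7570,0.2048,0.0510,0.4383,-1.2134,0.3717,-1.2051
6,-0.1249,-0.6438,0.8531,-1.6137,-0.2995,0.7416,0.2049,0.0538,0.4370,-1.1525,0.4967,-1.1570
7,-0.1411,-0.6472,0.8605,-1.6153,-0.3742,0.7318,0.2050,0.0569,0.4357,-1.1002,0.6091,-1.1159
8,-0.1572,-0.6513,0.8678,-1.6125,-0.4442,0.7268,0.2051,0.0603,0.4343,-1.0550,0.7102,-1.0805
9,-0.1733,-0.6561,0.8751,-1.6060,-0.5100,0.7254,0.2052,0.0639,0.4328,-1.0158,0.8016,-1.0500
10,-0.1894,-0.6615,0.8823,-1.5964,-0.5718,0.7270,0.2053,0.0677,0.4313,-0.9816,0.8844,-1.0234
11,-0.2053,-0.6675,0.8896,-1.5842,-0.6300,0.7309,0.2053,0.0718,0.4296,-0.9515,0.9599,-1.0000
12,-0.2210,-0.6740,0.8970,-1.5695,-0.6849,0.7363,0.2053,0.0759,0.4279,-0.9249,1.0290,-0.9792
13,-0.2367,-0.6812,0.9044,-1.5527,-0.7368,0.7429,0.2052,0.0803,0.4261,-0.9012,1.0926,-0.9606
14,-0.2521,-0.6888,0.9118,-1.5341,-0.7860,0.7503,0.2051,0.0848,0.4242,-0.8798,1.1516,-0.9436
15,-0.2673,-0.6969,0.9194,-1.5138,-0.8327,0.7581,0.2049,0.0894,0.4222,-0.8604,1.2067,-0.9281
16,-0.2824,-0.7054,0.9270,-1.4920,-0.8772,0.7661,0.2047,0.0941,0.4201,-0.8425,1.2583,-0.9137
17,-0.2972,-0.7144,0.9347,-1.4688,-0.9196,0.7740,0.2043,0.0989,0.4180,-0.8260,1.3072,-0.9001
18,-0.3117,-0.7238,0.9425,-1.4443,-0.9601,0.7816,0.2039,0.1038,0.4158,-0.8104,1.3538,-0.8873
19,-0.3261,-0.7336,0.9503,-1.4187,-0.9989,0.7887,0.2034,0.1087,0.4135,-0.7956,1.3984,-0.8749
20,-0.3401,-0.7437,0.9583,-1.3920,-1.0360,0.7954,0.2029,0.1137,0.4111,-0.7815,1.4415,-0.8630
21,-0.3539,-0.7543,0.9662,-1.3644,-1.0717,0.8013,0.2022,0.1188,0.4086,-0.7678,1.4833,-0.8513
22,-0.3674,-0.7652,0.9743,-1.3359,-1.1059,0.8066,0.2014,0.1238,0.4061,-0.7544,1.5241,-0.8399
23,-0.3806,-0.7764,0.9824,-1.3067,-1.1388,0.8110,0.2006,0.1289,0.4035,-0.7412,1.5640,-0.8286
24,-0.3936,-0.7879,0.9905,-1.2768,-1.1704,0.8146,0.1997,0.1341,0.4008,-0.7282,1.6033,-0.8173
25,-0.4062,-0.7998,0.9987,-1.2463,-1.2007,0.8173,0.1986,0.1392,0.3981,-0.7153,1.6422,-0.8061
26,-0.4185,-0.8119,1.0068,-1.2153,-1.2298,0.8191,0.1975,0.1443,0.3953,-0.7024,1.6806,-0.7949
27,-0.4305,-0.8244,1.0150,-1.1840,-1.2577,0.8199,0.1963,0.1494,0.3924,-0.6894,1.7187,-0.7836
28,-0.4422,-0.8371,1.0232,-1.1523,-1.2845,0.8199,0.1950,0.1546,0.3894,-0.6765,1.7566,-0.7723
29,-0.4535,-0.8501,1.0314,-1.1204,-1.3100,0.8189,0.1936,0.1597,0.3864,-0.6635,1.7944,-0.7609
30,-0.4646,-0.8633,1.0396,-1.0883,-1.3343,0.8170,0.1921,0.1647,0.3834,-0.6504,1.8319,-0.7494
31,-0.4753,-0.8767,1.0478,-1.0562,-1.3575,0.8142,0.1905,0.1698,0.3802,-0.6373,1.8694,-0.7379
32,-0.4857,-0.8904,1.0559,-1.0240,-1.3795,0.8106,0.1888,0.1747,0.3770,-0.6241,1.9066,-0.7262
33,-0.4958,-0.9043,1.0640,-0.9920,-1.4003,0.8061,0.1871,0.1797,0.3738,-0.6109,1.9438,-0.7144
34,-0.5056,-0.9184,1.0720,-0.9600,-1.4198,0.8008,0.1853,0.1846,0.3705,-0.5976,1.9807,-0.7025
35,-0.5150,-0.9327,1.0800,-0.9283,-1.4382,0.7948,0.1834,0.1894,0.3671,-0.5844,2.0175,-0.6905
36,-0.5241,-0.9472,1.0879,-0.8968,-1.4553,0.7880,0.1814,0.1942,0.3637,-0.5711,2.0540,-0.6785
37,-0.5330,-0.9618,1.0958,-0.8657,-1.4713,0.7805,0.1794,0.1989,0.3603,-0.5579,2.0903,-0.6663
38,-0.5415,-0.9766,1.1036,-0.8348,-1.4859,0.7724,0.1773,0.2036,0.3568,-0.5448,2.1262,-0.6541
39,-0.5497,-0.9915,1.1112,-0.8044,-1.4994,0.7637,0.1751,0.2081,0.3532,-0.5317,2.1618,-0.6418
40,-0.5576,-1.0066,1.1188,-0.7745,-1.5116,0.7545,0.1729,0.2126,0.3496,-0.5188,2.1970,-0.6294
41,-0.5652,-1.0217,1.1263,-0.7450,-1.5226,0.7448,0.1706,0.2170,0.3460,-0.5060,2.2317,-0.6170
42,-0.5725,-1.0370,1.1337,-0.7161,-1.5324,0.7346,0.1682,0.2214,0.3424,-0.4934,2.2659,-0.6046
43,-0.5795,-1.0524,1.1410,-0.6876,-1.5409,0.7240,0.1658,0.2256,0.3387,-0.4809,2.2996,-0.5922
44,-0.5862,-1.0678,1.1482,-0.6598,-1.5482,0.7131,0.1634,0.2298,0.3350,-0.4687,2.3328,-0.5797
45,-0.5927,-1.0833,1.1553,-0.6325,-1.5544,0.7018,0.1609,0.2338,0.3312,-0.4567,2.3653,-0.5672
46,-0.5989,-1.0989,1.1623,-0.6059,-1.5593,0.6904,0.1584,0.2378,0.3275,-0.4449,2.3971,-0.5548
47,-0.6048,-1.1145,1.1691,-0.5799,-1.5632,0.6786,0.1559,0.2416,0.3237,-0.4335,2.4282,-0.5423
48,-0.6105,-1.1301,1.1758,-0.5545,-1.5658,0.6667,0.1533,0.2454,0.3199,-0.4223,2.4586,-0.5299
49,-0.6159,-1.1458,1.1824,-0.5297,-1.5674,0.6547,0.1507,0.2491,0.3161,-0.4115,2.4882,-0.5175
50,-0.6211,-1.1615,1.1889,-0.5056,-1.5678,0.6426,0.1481,0.2527,0.3122,-0.4010,2.5170,-0.5052
51,-0.6260,-1.1771,1.1953,-0.4821,-1.5673,0.6304,0.1455,0.2561,0.3084,-0.3908,2.5450,-0.4930
52,-0.6307,-1.1928,1.2015,-0.4592,-1.5656,0.6182,0.1428,0.2595,0.3045,-0.3810,2.5721,-0.4808
53,-0.6352,-1.2085,1.2077,-0.4370,-1.5630,0.6060,0.1402,0.2627,0.3007,-0.3715,2.5984,-0.4687
54,-0.6395,-1.2241,1.2137,-0.4155,-1.5594,0.5938,0.1375,0.2659,0.2968,-0.3624,2.6237,-0.4567
55,-0.6435,-1.2396,1.2196,-0.3945,-1.5549,0.5817,0.1349,0.2690,0.2929,-0.3537,2.6482,-0.4447
56,-0.6474,-1.2552,1.2253,-0.3742,-1.5495,0.5696,0.1322,0.2719,0.2891,,,
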